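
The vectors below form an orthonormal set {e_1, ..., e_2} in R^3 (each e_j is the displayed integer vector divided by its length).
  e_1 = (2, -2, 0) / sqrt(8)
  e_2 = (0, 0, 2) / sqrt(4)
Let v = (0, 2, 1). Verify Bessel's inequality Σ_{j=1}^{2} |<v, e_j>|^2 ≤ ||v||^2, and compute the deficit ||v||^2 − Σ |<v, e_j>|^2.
Σ |<v, e_j>|^2 = 3; ||v||^2 = 5; deficit = 2

Write each e_j = u_j / sqrt(<u_j, u_j>) where u_j is the displayed integer vector. Then <v, e_j> = <v, u_j> / sqrt(<u_j, u_j>), so |<v, e_j>|^2 = <v, u_j>^2 / <u_j, u_j>.
Coefficients: <v, e_1> = -4/sqrt(8), <v, e_2> = 2/sqrt(4).
Square and sum: Σ |<v, e_j>|^2 = 3.
Compute ||v||^2 = v·v = 5.
Deficit = 5 − 3 = 2 ≥ 0, confirming Bessel's inequality. (The deficit equals ||v − Σ <v,e_j> e_j||^2, the squared distance from v to span{e_j}.)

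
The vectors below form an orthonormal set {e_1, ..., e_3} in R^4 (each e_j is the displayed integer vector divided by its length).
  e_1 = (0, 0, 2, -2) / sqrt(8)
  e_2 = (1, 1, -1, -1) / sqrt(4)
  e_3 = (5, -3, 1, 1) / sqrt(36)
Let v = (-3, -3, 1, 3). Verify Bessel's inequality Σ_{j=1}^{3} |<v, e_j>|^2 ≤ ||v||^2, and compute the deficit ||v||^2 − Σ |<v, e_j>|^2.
Σ |<v, e_j>|^2 = 244/9; ||v||^2 = 28; deficit = 8/9

Write each e_j = u_j / sqrt(<u_j, u_j>) where u_j is the displayed integer vector. Then <v, e_j> = <v, u_j> / sqrt(<u_j, u_j>), so |<v, e_j>|^2 = <v, u_j>^2 / <u_j, u_j>.
Coefficients: <v, e_1> = -4/sqrt(8), <v, e_2> = -10/sqrt(4), <v, e_3> = -2/sqrt(36).
Square and sum: Σ |<v, e_j>|^2 = 244/9.
Compute ||v||^2 = v·v = 28.
Deficit = 28 − 244/9 = 8/9 ≥ 0, confirming Bessel's inequality. (The deficit equals ||v − Σ <v,e_j> e_j||^2, the squared distance from v to span{e_j}.)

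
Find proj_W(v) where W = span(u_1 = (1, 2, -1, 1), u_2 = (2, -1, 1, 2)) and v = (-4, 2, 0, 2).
proj_W(v) = (-62/69, 32/23, -70/69, -62/69)

Set up U = [u_1 | ... | u_2] ∈ R^(4×2). The projector onto W = col(U) is P = U (U^T U)^(-1) U^T.
Compute U^T U =
  [7, 1]
  [1, 10],
and U^T v = (2, -6).
Solve U^T U · c = U^T v for the coefficients: c = (26/69, -44/69). The projection is proj_W(v) = U c.
Check: (v - proj_W(v)) · u_1 = 0  (should be 0).
Check: (v - proj_W(v)) · u_2 = 0  (should be 0).
Result: proj_W(v) = (-62/69, 32/23, -70/69, -62/69).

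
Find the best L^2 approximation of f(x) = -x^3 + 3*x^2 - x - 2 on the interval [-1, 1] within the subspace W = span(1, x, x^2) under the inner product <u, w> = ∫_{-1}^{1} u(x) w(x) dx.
g(x) = 3*x^2 - 8*x/5 - 2

The best approximation g ∈ W is the orthogonal projection of f onto W. Writing g = a_0 + a_1 x + a_2 x^2, the coefficients solve the normal equations G · a = b where
  G_{ij} = <φ_i, φ_j> and b_i = <f, φ_i>, with φ_0 = 1, φ_1 = x, φ_2 = x^2.
G =
  [2, 0, 2/3]
  [0, 2/3, 0]
  [2/3, 0, 2/5],
b = (-2, -16/15, -2/15).
Solving gives a_0 = -2, a_1 = -8/5, a_2 = 3, so
  g(x) = 3*x^2 - 8*x/5 - 2.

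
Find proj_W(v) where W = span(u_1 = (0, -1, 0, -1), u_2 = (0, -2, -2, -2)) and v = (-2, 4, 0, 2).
proj_W(v) = (0, 3, 0, 3)

Set up U = [u_1 | ... | u_2] ∈ R^(4×2). The projector onto W = col(U) is P = U (U^T U)^(-1) U^T.
Compute U^T U =
  [2, 4]
  [4, 12],
and U^T v = (-6, -12).
Solve U^T U · c = U^T v for the coefficients: c = (-3, 0). The projection is proj_W(v) = U c.
Check: (v - proj_W(v)) · u_1 = 0  (should be 0).
Check: (v - proj_W(v)) · u_2 = 0  (should be 0).
Result: proj_W(v) = (0, 3, 0, 3).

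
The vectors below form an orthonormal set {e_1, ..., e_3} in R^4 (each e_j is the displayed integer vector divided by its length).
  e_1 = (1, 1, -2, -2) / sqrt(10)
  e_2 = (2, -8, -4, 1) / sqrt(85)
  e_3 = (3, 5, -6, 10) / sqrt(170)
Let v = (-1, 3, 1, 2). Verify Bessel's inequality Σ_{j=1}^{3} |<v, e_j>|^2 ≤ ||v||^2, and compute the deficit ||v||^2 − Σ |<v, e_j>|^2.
Σ |<v, e_j>|^2 = 74/5; ||v||^2 = 15; deficit = 1/5

Write each e_j = u_j / sqrt(<u_j, u_j>) where u_j is the displayed integer vector. Then <v, e_j> = <v, u_j> / sqrt(<u_j, u_j>), so |<v, e_j>|^2 = <v, u_j>^2 / <u_j, u_j>.
Coefficients: <v, e_1> = -4/sqrt(10), <v, e_2> = -28/sqrt(85), <v, e_3> = 26/sqrt(170).
Square and sum: Σ |<v, e_j>|^2 = 74/5.
Compute ||v||^2 = v·v = 15.
Deficit = 15 − 74/5 = 1/5 ≥ 0, confirming Bessel's inequality. (The deficit equals ||v − Σ <v,e_j> e_j||^2, the squared distance from v to span{e_j}.)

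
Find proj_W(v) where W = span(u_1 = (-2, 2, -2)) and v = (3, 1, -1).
proj_W(v) = (1/3, -1/3, 1/3)

Set up U = [u_1 | ... | u_1] ∈ R^(3×1). The projector onto W = col(U) is P = U (U^T U)^(-1) U^T.
Compute U^T U =
  [12],
and U^T v = (-2).
Solve U^T U · c = U^T v for the coefficients: c = (-1/6). The projection is proj_W(v) = U c.
Check: (v - proj_W(v)) · u_1 = 0  (should be 0).
Result: proj_W(v) = (1/3, -1/3, 1/3).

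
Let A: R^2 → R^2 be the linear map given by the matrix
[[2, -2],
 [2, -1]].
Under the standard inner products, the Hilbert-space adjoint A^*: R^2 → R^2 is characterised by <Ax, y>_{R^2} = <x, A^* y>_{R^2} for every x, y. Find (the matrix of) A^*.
A^* = A^T =
[[2, 2],
 [-2, -1]]

For real matrices with standard dot products, the defining identity <Ax, y> = <x, A^* y> gives (Ax)^T y = x^T (A^*) y, i.e. x^T A^T y = x^T (A^*) y. Since this holds for all x, y, we must have A^* = A^T. Therefore
A^* =
[[2, 2],
 [-2, -1]].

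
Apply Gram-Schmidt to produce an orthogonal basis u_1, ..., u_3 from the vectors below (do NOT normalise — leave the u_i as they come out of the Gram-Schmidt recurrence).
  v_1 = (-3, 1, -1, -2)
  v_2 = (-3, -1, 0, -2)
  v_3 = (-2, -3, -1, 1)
Orthogonal basis:
  u_1 = (-3, 1, -1, -2)
  u_2 = (-3/5, -9/5, 4/5, -2/5)
  u_3 = (-19/22, -61/66, -61/33, 58/33)

Apply the Gram-Schmidt recurrence
  u_1 = v_1
  u_i = v_i − Σ_{j<i} ((v_i · u_j) / (u_j · u_j)) · u_j.

Step by step this gives:
  u_1 = (-3, 1, -1, -2)
  u_2 = (-3/5, -9/5, 4/5, -2/5)
  u_3 = (-19/22, -61/66, -61/33, 58/33)

Orthogonality check:
  u_2 · u_1 = 0 (should be 0)
  u_3 · u_1 = 0 (should be 0)
  u_3 · u_2 = 0 (should be 0)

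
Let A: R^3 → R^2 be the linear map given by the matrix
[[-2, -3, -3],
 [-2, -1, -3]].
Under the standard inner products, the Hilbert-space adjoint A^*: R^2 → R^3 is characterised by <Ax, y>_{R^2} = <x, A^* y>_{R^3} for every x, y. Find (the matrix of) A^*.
A^* = A^T =
[[-2, -2],
 [-3, -1],
 [-3, -3]]

For real matrices with standard dot products, the defining identity <Ax, y> = <x, A^* y> gives (Ax)^T y = x^T (A^*) y, i.e. x^T A^T y = x^T (A^*) y. Since this holds for all x, y, we must have A^* = A^T. Therefore
A^* =
[[-2, -2],
 [-3, -1],
 [-3, -3]].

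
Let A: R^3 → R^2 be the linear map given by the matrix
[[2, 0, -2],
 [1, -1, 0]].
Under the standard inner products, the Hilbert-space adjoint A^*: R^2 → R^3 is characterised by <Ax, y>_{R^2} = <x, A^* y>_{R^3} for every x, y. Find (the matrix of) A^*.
A^* = A^T =
[[2, 1],
 [0, -1],
 [-2, 0]]

For real matrices with standard dot products, the defining identity <Ax, y> = <x, A^* y> gives (Ax)^T y = x^T (A^*) y, i.e. x^T A^T y = x^T (A^*) y. Since this holds for all x, y, we must have A^* = A^T. Therefore
A^* =
[[2, 1],
 [0, -1],
 [-2, 0]].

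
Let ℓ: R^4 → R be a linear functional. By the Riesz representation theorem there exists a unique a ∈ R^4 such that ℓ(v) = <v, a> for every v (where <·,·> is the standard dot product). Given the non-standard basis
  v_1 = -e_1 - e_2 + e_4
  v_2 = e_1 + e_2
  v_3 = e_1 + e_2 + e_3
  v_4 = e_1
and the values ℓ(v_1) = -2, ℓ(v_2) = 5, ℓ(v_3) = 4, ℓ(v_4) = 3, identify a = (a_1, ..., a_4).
a = (3, 2, -1, 3)

Write a = (a_1, ..., a_4) in the standard basis. For each basis vector v_i, ℓ(v_i) = <v_i, a> is a linear equation in the a_j's. Collect the n equations into a matrix system V a = ℓ, where row i of V is v_i (expressed in the standard basis). Since V is invertible (lower-triangular with 1s on the diagonal, up to permutation), solve by back-substitution:
  V =
[[-1, -1, 0, 1],
 [1, 1, 0, 0],
 [1, 1, 1, 0],
 [1, 0, 0, 0]]
  V a = (-2, 5, 4, 3)
Solving gives a = (3, 2, -1, 3).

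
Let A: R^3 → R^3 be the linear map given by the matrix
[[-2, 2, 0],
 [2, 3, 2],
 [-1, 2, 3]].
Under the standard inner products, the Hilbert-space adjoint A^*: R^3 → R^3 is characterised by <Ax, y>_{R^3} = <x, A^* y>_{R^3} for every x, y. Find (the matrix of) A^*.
A^* = A^T =
[[-2, 2, -1],
 [2, 3, 2],
 [0, 2, 3]]

For real matrices with standard dot products, the defining identity <Ax, y> = <x, A^* y> gives (Ax)^T y = x^T (A^*) y, i.e. x^T A^T y = x^T (A^*) y. Since this holds for all x, y, we must have A^* = A^T. Therefore
A^* =
[[-2, 2, -1],
 [2, 3, 2],
 [0, 2, 3]].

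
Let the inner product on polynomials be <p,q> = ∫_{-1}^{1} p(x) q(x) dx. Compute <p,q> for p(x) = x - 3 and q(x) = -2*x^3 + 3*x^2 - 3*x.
<p,q> = -44/5

Expand the product: p(x)·q(x) = -2*x^4 + 9*x^3 - 12*x^2 + 9*x.
∫_{-1}^{1} of each monomial x^k gives [2/(k+1) if k even, 0 if k odd]. Integrating term-by-term (or equivalently evaluating the antiderivative F(x) = -2*x^5/5 + 9*x^4/4 - 4*x^3 + 9*x^2/2 at the endpoints):
  F(1) − F(−1) = 47/20 − (223/20) = -44/5.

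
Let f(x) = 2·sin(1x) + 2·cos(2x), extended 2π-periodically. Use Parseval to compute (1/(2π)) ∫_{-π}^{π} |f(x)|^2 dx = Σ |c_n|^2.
Σ |c_n|^2 = 4

Expand |f|^2 and use orthogonality of {sin(nx), cos(mx)} on [-π, π]:
  ∫_{-π}^{π} sin(nx)^2 dx = π, ∫ cos(mx)^2 dx = π, and cross terms integrate to 0.
So ∫_{-π}^{π} f(x)^2 dx = 2^2 · π + 2^2 · π = (4 + 4)π.
Divide by 2π: (4 + 4)/2 = 4.
By Parseval, this equals Σ |c_n|^2.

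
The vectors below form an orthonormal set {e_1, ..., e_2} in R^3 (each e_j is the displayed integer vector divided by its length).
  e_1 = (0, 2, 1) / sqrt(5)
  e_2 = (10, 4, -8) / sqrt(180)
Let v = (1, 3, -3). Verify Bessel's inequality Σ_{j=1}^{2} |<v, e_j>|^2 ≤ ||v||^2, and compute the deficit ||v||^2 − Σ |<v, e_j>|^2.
Σ |<v, e_j>|^2 = 122/9; ||v||^2 = 19; deficit = 49/9

Write each e_j = u_j / sqrt(<u_j, u_j>) where u_j is the displayed integer vector. Then <v, e_j> = <v, u_j> / sqrt(<u_j, u_j>), so |<v, e_j>|^2 = <v, u_j>^2 / <u_j, u_j>.
Coefficients: <v, e_1> = 3/sqrt(5), <v, e_2> = 46/sqrt(180).
Square and sum: Σ |<v, e_j>|^2 = 122/9.
Compute ||v||^2 = v·v = 19.
Deficit = 19 − 122/9 = 49/9 ≥ 0, confirming Bessel's inequality. (The deficit equals ||v − Σ <v,e_j> e_j||^2, the squared distance from v to span{e_j}.)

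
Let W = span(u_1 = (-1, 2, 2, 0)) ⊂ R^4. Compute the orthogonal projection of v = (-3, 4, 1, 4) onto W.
proj_W(v) = (-13/9, 26/9, 26/9, 0)

Set up U = [u_1 | ... | u_1] ∈ R^(4×1). The projector onto W = col(U) is P = U (U^T U)^(-1) U^T.
Compute U^T U =
  [9],
and U^T v = (13).
Solve U^T U · c = U^T v for the coefficients: c = (13/9). The projection is proj_W(v) = U c.
Check: (v - proj_W(v)) · u_1 = 0  (should be 0).
Result: proj_W(v) = (-13/9, 26/9, 26/9, 0).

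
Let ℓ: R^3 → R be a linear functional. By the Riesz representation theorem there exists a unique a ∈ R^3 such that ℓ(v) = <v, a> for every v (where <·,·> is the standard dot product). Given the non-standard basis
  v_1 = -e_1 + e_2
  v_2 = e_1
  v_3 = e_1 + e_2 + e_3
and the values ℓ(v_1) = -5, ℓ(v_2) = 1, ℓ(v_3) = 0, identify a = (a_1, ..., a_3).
a = (1, -4, 3)

Write a = (a_1, ..., a_3) in the standard basis. For each basis vector v_i, ℓ(v_i) = <v_i, a> is a linear equation in the a_j's. Collect the n equations into a matrix system V a = ℓ, where row i of V is v_i (expressed in the standard basis). Since V is invertible (lower-triangular with 1s on the diagonal, up to permutation), solve by back-substitution:
  V =
[[-1, 1, 0],
 [1, 0, 0],
 [1, 1, 1]]
  V a = (-5, 1, 0)
Solving gives a = (1, -4, 3).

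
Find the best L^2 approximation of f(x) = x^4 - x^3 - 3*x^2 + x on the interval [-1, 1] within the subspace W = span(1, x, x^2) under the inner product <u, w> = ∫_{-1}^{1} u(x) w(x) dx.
g(x) = -15*x^2/7 + 2*x/5 - 3/35

The best approximation g ∈ W is the orthogonal projection of f onto W. Writing g = a_0 + a_1 x + a_2 x^2, the coefficients solve the normal equations G · a = b where
  G_{ij} = <φ_i, φ_j> and b_i = <f, φ_i>, with φ_0 = 1, φ_1 = x, φ_2 = x^2.
G =
  [2, 0, 2/3]
  [0, 2/3, 0]
  [2/3, 0, 2/5],
b = (-8/5, 4/15, -32/35).
Solving gives a_0 = -3/35, a_1 = 2/5, a_2 = -15/7, so
  g(x) = -15*x^2/7 + 2*x/5 - 3/35.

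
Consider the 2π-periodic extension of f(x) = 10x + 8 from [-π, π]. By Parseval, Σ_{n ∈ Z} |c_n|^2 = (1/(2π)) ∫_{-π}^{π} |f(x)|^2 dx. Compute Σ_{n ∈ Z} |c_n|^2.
Σ |c_n|^2 = 100π^2/3 + 64

Expand and integrate term by term over [-π, π]:
  ∫ (10x)^2 dx = 100·(2π^3/3); ∫ 2·10·(8)·x dx = 0 (odd integrand); ∫ 8^2 dx = 64·2π.
So (1/(2π)) ∫_{-π}^{π} (10x + 8)^2 dx = 100π^2/3 + 64 = 100π^2/3 + 64.
Parseval ⇒ Σ |c_n|^2 = 100π^2/3 + 64.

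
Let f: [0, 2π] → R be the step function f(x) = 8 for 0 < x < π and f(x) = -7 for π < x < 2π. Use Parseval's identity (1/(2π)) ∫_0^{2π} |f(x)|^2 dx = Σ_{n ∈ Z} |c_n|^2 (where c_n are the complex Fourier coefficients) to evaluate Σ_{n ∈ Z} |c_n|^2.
Σ |c_n|^2 = 113/2

Parseval equates the L^2 energy of f (normalised by 1/(2π)) with the ℓ^2 sum of its Fourier coefficients: (1/(2π)) ∫_0^{2π} |f|^2 = Σ |c_n|^2.
Compute the left side: (1/(2π)) [∫_0^π 8^2 dx + ∫_π^{2π} (-7)^2 dx] = (1/(2π)) · (64π + 49π) = (64 + 49)/2 = 113/2.
So Σ_{n ∈ Z} |c_n|^2 = 113/2.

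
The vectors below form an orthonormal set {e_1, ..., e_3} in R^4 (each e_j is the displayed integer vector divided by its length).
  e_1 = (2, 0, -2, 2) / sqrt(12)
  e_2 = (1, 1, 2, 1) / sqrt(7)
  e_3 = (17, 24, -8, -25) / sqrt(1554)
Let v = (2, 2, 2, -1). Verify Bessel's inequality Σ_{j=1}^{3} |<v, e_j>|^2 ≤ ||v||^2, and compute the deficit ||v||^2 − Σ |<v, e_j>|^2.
Σ |<v, e_j>|^2 = 937/74; ||v||^2 = 13; deficit = 25/74

Write each e_j = u_j / sqrt(<u_j, u_j>) where u_j is the displayed integer vector. Then <v, e_j> = <v, u_j> / sqrt(<u_j, u_j>), so |<v, e_j>|^2 = <v, u_j>^2 / <u_j, u_j>.
Coefficients: <v, e_1> = -2/sqrt(12), <v, e_2> = 7/sqrt(7), <v, e_3> = 91/sqrt(1554).
Square and sum: Σ |<v, e_j>|^2 = 937/74.
Compute ||v||^2 = v·v = 13.
Deficit = 13 − 937/74 = 25/74 ≥ 0, confirming Bessel's inequality. (The deficit equals ||v − Σ <v,e_j> e_j||^2, the squared distance from v to span{e_j}.)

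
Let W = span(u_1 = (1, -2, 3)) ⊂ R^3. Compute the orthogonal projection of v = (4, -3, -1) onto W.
proj_W(v) = (1/2, -1, 3/2)

Set up U = [u_1 | ... | u_1] ∈ R^(3×1). The projector onto W = col(U) is P = U (U^T U)^(-1) U^T.
Compute U^T U =
  [14],
and U^T v = (7).
Solve U^T U · c = U^T v for the coefficients: c = (1/2). The projection is proj_W(v) = U c.
Check: (v - proj_W(v)) · u_1 = 0  (should be 0).
Result: proj_W(v) = (1/2, -1, 3/2).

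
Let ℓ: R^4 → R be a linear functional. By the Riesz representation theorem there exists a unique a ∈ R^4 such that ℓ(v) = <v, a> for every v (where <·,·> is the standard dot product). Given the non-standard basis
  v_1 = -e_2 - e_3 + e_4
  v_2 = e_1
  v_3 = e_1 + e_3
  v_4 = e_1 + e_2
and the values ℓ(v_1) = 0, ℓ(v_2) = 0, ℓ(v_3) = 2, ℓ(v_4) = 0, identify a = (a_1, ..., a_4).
a = (0, 0, 2, 2)

Write a = (a_1, ..., a_4) in the standard basis. For each basis vector v_i, ℓ(v_i) = <v_i, a> is a linear equation in the a_j's. Collect the n equations into a matrix system V a = ℓ, where row i of V is v_i (expressed in the standard basis). Since V is invertible (lower-triangular with 1s on the diagonal, up to permutation), solve by back-substitution:
  V =
[[0, -1, -1, 1],
 [1, 0, 0, 0],
 [1, 0, 1, 0],
 [1, 1, 0, 0]]
  V a = (0, 0, 2, 0)
Solving gives a = (0, 0, 2, 2).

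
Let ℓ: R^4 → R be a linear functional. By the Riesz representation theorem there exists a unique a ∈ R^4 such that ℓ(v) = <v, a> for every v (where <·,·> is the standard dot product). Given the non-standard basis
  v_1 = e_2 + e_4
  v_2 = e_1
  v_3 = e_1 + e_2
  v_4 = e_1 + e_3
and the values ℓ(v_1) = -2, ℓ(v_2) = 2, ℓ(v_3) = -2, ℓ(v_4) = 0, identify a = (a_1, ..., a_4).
a = (2, -4, -2, 2)

Write a = (a_1, ..., a_4) in the standard basis. For each basis vector v_i, ℓ(v_i) = <v_i, a> is a linear equation in the a_j's. Collect the n equations into a matrix system V a = ℓ, where row i of V is v_i (expressed in the standard basis). Since V is invertible (lower-triangular with 1s on the diagonal, up to permutation), solve by back-substitution:
  V =
[[0, 1, 0, 1],
 [1, 0, 0, 0],
 [1, 1, 0, 0],
 [1, 0, 1, 0]]
  V a = (-2, 2, -2, 0)
Solving gives a = (2, -4, -2, 2).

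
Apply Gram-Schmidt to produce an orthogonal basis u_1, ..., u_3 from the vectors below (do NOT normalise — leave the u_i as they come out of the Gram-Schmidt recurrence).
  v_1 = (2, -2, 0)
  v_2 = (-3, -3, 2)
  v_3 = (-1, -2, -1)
Orthogonal basis:
  u_1 = (2, -2, 0)
  u_2 = (-3, -3, 2)
  u_3 = (-6/11, -6/11, -18/11)

Apply the Gram-Schmidt recurrence
  u_1 = v_1
  u_i = v_i − Σ_{j<i} ((v_i · u_j) / (u_j · u_j)) · u_j.

Step by step this gives:
  u_1 = (2, -2, 0)
  u_2 = (-3, -3, 2)
  u_3 = (-6/11, -6/11, -18/11)

Orthogonality check:
  u_2 · u_1 = 0 (should be 0)
  u_3 · u_1 = 0 (should be 0)
  u_3 · u_2 = 0 (should be 0)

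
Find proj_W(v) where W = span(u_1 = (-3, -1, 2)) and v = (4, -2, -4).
proj_W(v) = (27/7, 9/7, -18/7)

Set up U = [u_1 | ... | u_1] ∈ R^(3×1). The projector onto W = col(U) is P = U (U^T U)^(-1) U^T.
Compute U^T U =
  [14],
and U^T v = (-18).
Solve U^T U · c = U^T v for the coefficients: c = (-9/7). The projection is proj_W(v) = U c.
Check: (v - proj_W(v)) · u_1 = 0  (should be 0).
Result: proj_W(v) = (27/7, 9/7, -18/7).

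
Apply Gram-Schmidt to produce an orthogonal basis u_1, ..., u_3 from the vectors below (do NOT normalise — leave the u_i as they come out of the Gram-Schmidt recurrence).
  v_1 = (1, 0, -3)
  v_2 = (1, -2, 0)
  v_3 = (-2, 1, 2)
Orthogonal basis:
  u_1 = (1, 0, -3)
  u_2 = (9/10, -2, 3/10)
  u_3 = (-30/49, -15/49, -10/49)

Apply the Gram-Schmidt recurrence
  u_1 = v_1
  u_i = v_i − Σ_{j<i} ((v_i · u_j) / (u_j · u_j)) · u_j.

Step by step this gives:
  u_1 = (1, 0, -3)
  u_2 = (9/10, -2, 3/10)
  u_3 = (-30/49, -15/49, -10/49)

Orthogonality check:
  u_2 · u_1 = 0 (should be 0)
  u_3 · u_1 = 0 (should be 0)
  u_3 · u_2 = 0 (should be 0)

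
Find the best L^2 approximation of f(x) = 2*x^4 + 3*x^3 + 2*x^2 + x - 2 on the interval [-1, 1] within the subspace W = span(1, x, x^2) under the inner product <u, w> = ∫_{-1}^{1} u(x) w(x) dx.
g(x) = 26*x^2/7 + 14*x/5 - 76/35

The best approximation g ∈ W is the orthogonal projection of f onto W. Writing g = a_0 + a_1 x + a_2 x^2, the coefficients solve the normal equations G · a = b where
  G_{ij} = <φ_i, φ_j> and b_i = <f, φ_i>, with φ_0 = 1, φ_1 = x, φ_2 = x^2.
G =
  [2, 0, 2/3]
  [0, 2/3, 0]
  [2/3, 0, 2/5],
b = (-28/15, 28/15, 4/105).
Solving gives a_0 = -76/35, a_1 = 14/5, a_2 = 26/7, so
  g(x) = 26*x^2/7 + 14*x/5 - 76/35.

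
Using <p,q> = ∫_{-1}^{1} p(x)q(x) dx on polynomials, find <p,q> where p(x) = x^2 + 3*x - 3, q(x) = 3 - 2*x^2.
<p,q> = -64/5

Expand the product: p(x)·q(x) = -2*x^4 - 6*x^3 + 9*x^2 + 9*x - 9.
∫_{-1}^{1} of each monomial x^k gives [2/(k+1) if k even, 0 if k odd]. Integrating term-by-term (or equivalently evaluating the antiderivative F(x) = -2*x^5/5 - 3*x^4/2 + 3*x^3 + 9*x^2/2 - 9*x at the endpoints):
  F(1) − F(−1) = -17/5 − (47/5) = -64/5.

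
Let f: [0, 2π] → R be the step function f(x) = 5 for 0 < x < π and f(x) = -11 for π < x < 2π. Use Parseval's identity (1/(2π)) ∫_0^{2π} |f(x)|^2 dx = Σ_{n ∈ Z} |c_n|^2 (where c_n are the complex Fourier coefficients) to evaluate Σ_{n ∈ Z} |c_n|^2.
Σ |c_n|^2 = 73

Parseval equates the L^2 energy of f (normalised by 1/(2π)) with the ℓ^2 sum of its Fourier coefficients: (1/(2π)) ∫_0^{2π} |f|^2 = Σ |c_n|^2.
Compute the left side: (1/(2π)) [∫_0^π 5^2 dx + ∫_π^{2π} (-11)^2 dx] = (1/(2π)) · (25π + 121π) = (25 + 121)/2 = 73.
So Σ_{n ∈ Z} |c_n|^2 = 73.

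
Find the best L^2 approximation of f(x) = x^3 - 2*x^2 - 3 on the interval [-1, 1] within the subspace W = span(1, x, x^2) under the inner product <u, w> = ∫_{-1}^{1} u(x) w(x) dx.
g(x) = -2*x^2 + 3*x/5 - 3

The best approximation g ∈ W is the orthogonal projection of f onto W. Writing g = a_0 + a_1 x + a_2 x^2, the coefficients solve the normal equations G · a = b where
  G_{ij} = <φ_i, φ_j> and b_i = <f, φ_i>, with φ_0 = 1, φ_1 = x, φ_2 = x^2.
G =
  [2, 0, 2/3]
  [0, 2/3, 0]
  [2/3, 0, 2/5],
b = (-22/3, 2/5, -14/5).
Solving gives a_0 = -3, a_1 = 3/5, a_2 = -2, so
  g(x) = -2*x^2 + 3*x/5 - 3.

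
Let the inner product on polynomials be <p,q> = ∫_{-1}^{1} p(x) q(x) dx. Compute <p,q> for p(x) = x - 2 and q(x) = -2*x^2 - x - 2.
<p,q> = 10

Expand the product: p(x)·q(x) = -2*x^3 + 3*x^2 + 4.
∫_{-1}^{1} of each monomial x^k gives [2/(k+1) if k even, 0 if k odd]. Integrating term-by-term (or equivalently evaluating the antiderivative F(x) = -x^4/2 + x^3 + 4*x at the endpoints):
  F(1) − F(−1) = 9/2 − (-11/2) = 10.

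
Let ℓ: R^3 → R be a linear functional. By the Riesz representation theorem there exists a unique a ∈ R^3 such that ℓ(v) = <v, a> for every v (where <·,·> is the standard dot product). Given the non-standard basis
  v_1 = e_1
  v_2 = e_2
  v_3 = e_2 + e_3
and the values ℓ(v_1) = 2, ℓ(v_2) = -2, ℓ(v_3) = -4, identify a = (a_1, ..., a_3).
a = (2, -2, -2)

Write a = (a_1, ..., a_3) in the standard basis. For each basis vector v_i, ℓ(v_i) = <v_i, a> is a linear equation in the a_j's. Collect the n equations into a matrix system V a = ℓ, where row i of V is v_i (expressed in the standard basis). Since V is invertible (lower-triangular with 1s on the diagonal, up to permutation), solve by back-substitution:
  V =
[[1, 0, 0],
 [0, 1, 0],
 [0, 1, 1]]
  V a = (2, -2, -4)
Solving gives a = (2, -2, -2).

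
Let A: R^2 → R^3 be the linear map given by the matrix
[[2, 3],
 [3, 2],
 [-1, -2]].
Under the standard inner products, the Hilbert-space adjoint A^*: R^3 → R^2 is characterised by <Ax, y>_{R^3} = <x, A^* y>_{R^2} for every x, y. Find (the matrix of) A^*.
A^* = A^T =
[[2, 3, -1],
 [3, 2, -2]]

For real matrices with standard dot products, the defining identity <Ax, y> = <x, A^* y> gives (Ax)^T y = x^T (A^*) y, i.e. x^T A^T y = x^T (A^*) y. Since this holds for all x, y, we must have A^* = A^T. Therefore
A^* =
[[2, 3, -1],
 [3, 2, -2]].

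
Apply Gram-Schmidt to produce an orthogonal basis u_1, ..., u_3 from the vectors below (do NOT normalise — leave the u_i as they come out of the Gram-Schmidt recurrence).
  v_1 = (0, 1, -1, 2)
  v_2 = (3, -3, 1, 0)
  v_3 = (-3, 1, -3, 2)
Orthogonal basis:
  u_1 = (0, 1, -1, 2)
  u_2 = (3, -7/3, 1/3, 4/3)
  u_3 = (-60/49, -12/7, -72/49, 6/49)

Apply the Gram-Schmidt recurrence
  u_1 = v_1
  u_i = v_i − Σ_{j<i} ((v_i · u_j) / (u_j · u_j)) · u_j.

Step by step this gives:
  u_1 = (0, 1, -1, 2)
  u_2 = (3, -7/3, 1/3, 4/3)
  u_3 = (-60/49, -12/7, -72/49, 6/49)

Orthogonality check:
  u_2 · u_1 = 0 (should be 0)
  u_3 · u_1 = 0 (should be 0)
  u_3 · u_2 = 0 (should be 0)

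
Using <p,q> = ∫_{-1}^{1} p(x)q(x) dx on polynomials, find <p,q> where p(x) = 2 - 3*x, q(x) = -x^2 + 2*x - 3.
<p,q> = -52/3

Expand the product: p(x)·q(x) = 3*x^3 - 8*x^2 + 13*x - 6.
∫_{-1}^{1} of each monomial x^k gives [2/(k+1) if k even, 0 if k odd]. Integrating term-by-term (or equivalently evaluating the antiderivative F(x) = 3*x^4/4 - 8*x^3/3 + 13*x^2/2 - 6*x at the endpoints):
  F(1) − F(−1) = -17/12 − (191/12) = -52/3.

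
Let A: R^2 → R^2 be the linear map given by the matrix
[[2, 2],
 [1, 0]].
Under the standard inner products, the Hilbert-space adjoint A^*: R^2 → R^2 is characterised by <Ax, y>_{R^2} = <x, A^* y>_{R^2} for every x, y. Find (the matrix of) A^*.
A^* = A^T =
[[2, 1],
 [2, 0]]

For real matrices with standard dot products, the defining identity <Ax, y> = <x, A^* y> gives (Ax)^T y = x^T (A^*) y, i.e. x^T A^T y = x^T (A^*) y. Since this holds for all x, y, we must have A^* = A^T. Therefore
A^* =
[[2, 1],
 [2, 0]].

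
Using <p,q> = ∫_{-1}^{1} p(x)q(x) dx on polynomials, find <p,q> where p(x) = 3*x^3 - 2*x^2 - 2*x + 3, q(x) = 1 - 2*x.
<p,q> = 74/15

Expand the product: p(x)·q(x) = -6*x^4 + 7*x^3 + 2*x^2 - 8*x + 3.
∫_{-1}^{1} of each monomial x^k gives [2/(k+1) if k even, 0 if k odd]. Integrating term-by-term (or equivalently evaluating the antiderivative F(x) = -6*x^5/5 + 7*x^4/4 + 2*x^3/3 - 4*x^2 + 3*x at the endpoints):
  F(1) − F(−1) = 13/60 − (-283/60) = 74/15.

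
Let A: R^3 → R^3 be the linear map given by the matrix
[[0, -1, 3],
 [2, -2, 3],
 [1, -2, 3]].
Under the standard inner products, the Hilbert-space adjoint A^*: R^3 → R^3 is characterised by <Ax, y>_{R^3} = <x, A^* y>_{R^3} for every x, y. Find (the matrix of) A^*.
A^* = A^T =
[[0, 2, 1],
 [-1, -2, -2],
 [3, 3, 3]]

For real matrices with standard dot products, the defining identity <Ax, y> = <x, A^* y> gives (Ax)^T y = x^T (A^*) y, i.e. x^T A^T y = x^T (A^*) y. Since this holds for all x, y, we must have A^* = A^T. Therefore
A^* =
[[0, 2, 1],
 [-1, -2, -2],
 [3, 3, 3]].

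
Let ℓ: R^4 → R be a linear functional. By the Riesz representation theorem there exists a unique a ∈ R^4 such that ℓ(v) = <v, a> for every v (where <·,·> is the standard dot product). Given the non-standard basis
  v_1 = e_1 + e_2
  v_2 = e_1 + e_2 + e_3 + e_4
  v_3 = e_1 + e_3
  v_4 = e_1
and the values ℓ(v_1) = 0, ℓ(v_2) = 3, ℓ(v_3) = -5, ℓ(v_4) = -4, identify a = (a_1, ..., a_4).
a = (-4, 4, -1, 4)

Write a = (a_1, ..., a_4) in the standard basis. For each basis vector v_i, ℓ(v_i) = <v_i, a> is a linear equation in the a_j's. Collect the n equations into a matrix system V a = ℓ, where row i of V is v_i (expressed in the standard basis). Since V is invertible (lower-triangular with 1s on the diagonal, up to permutation), solve by back-substitution:
  V =
[[1, 1, 0, 0],
 [1, 1, 1, 1],
 [1, 0, 1, 0],
 [1, 0, 0, 0]]
  V a = (0, 3, -5, -4)
Solving gives a = (-4, 4, -1, 4).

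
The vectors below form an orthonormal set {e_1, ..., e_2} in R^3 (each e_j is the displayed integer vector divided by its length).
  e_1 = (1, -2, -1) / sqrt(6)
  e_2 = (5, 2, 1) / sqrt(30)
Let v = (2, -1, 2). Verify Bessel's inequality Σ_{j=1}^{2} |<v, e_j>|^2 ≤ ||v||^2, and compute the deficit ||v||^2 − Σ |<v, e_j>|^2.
Σ |<v, e_j>|^2 = 4; ||v||^2 = 9; deficit = 5

Write each e_j = u_j / sqrt(<u_j, u_j>) where u_j is the displayed integer vector. Then <v, e_j> = <v, u_j> / sqrt(<u_j, u_j>), so |<v, e_j>|^2 = <v, u_j>^2 / <u_j, u_j>.
Coefficients: <v, e_1> = 2/sqrt(6), <v, e_2> = 10/sqrt(30).
Square and sum: Σ |<v, e_j>|^2 = 4.
Compute ||v||^2 = v·v = 9.
Deficit = 9 − 4 = 5 ≥ 0, confirming Bessel's inequality. (The deficit equals ||v − Σ <v,e_j> e_j||^2, the squared distance from v to span{e_j}.)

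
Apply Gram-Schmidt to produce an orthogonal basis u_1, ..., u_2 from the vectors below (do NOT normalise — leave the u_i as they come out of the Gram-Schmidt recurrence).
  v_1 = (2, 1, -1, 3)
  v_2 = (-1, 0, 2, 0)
Orthogonal basis:
  u_1 = (2, 1, -1, 3)
  u_2 = (-7/15, 4/15, 26/15, 4/5)

Apply the Gram-Schmidt recurrence
  u_1 = v_1
  u_i = v_i − Σ_{j<i} ((v_i · u_j) / (u_j · u_j)) · u_j.

Step by step this gives:
  u_1 = (2, 1, -1, 3)
  u_2 = (-7/15, 4/15, 26/15, 4/5)

Orthogonality check:
  u_2 · u_1 = 0 (should be 0)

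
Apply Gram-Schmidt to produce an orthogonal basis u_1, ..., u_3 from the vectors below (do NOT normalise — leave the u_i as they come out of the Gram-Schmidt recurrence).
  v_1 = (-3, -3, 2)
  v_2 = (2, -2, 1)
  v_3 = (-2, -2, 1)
Orthogonal basis:
  u_1 = (-3, -3, 2)
  u_2 = (25/11, -19/11, 9/11)
  u_3 = (-2/97, -14/97, -24/97)

Apply the Gram-Schmidt recurrence
  u_1 = v_1
  u_i = v_i − Σ_{j<i} ((v_i · u_j) / (u_j · u_j)) · u_j.

Step by step this gives:
  u_1 = (-3, -3, 2)
  u_2 = (25/11, -19/11, 9/11)
  u_3 = (-2/97, -14/97, -24/97)

Orthogonality check:
  u_2 · u_1 = 0 (should be 0)
  u_3 · u_1 = 0 (should be 0)
  u_3 · u_2 = 0 (should be 0)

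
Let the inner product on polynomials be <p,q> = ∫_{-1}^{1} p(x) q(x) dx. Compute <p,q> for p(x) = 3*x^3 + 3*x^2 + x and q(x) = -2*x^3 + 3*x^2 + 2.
<p,q> = 178/35

Expand the product: p(x)·q(x) = -6*x^6 + 3*x^5 + 7*x^4 + 9*x^3 + 6*x^2 + 2*x.
∫_{-1}^{1} of each monomial x^k gives [2/(k+1) if k even, 0 if k odd]. Integrating term-by-term (or equivalently evaluating the antiderivative F(x) = -6*x^7/7 + x^6/2 + 7*x^5/5 + 9*x^4/4 + 2*x^3 + x^2 at the endpoints):
  F(1) − F(−1) = 881/140 − (169/140) = 178/35.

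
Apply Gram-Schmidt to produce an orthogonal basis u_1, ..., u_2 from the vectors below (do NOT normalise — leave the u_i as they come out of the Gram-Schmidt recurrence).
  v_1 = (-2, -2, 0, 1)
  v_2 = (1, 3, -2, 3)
Orthogonal basis:
  u_1 = (-2, -2, 0, 1)
  u_2 = (-1/9, 17/9, -2, 32/9)

Apply the Gram-Schmidt recurrence
  u_1 = v_1
  u_i = v_i − Σ_{j<i} ((v_i · u_j) / (u_j · u_j)) · u_j.

Step by step this gives:
  u_1 = (-2, -2, 0, 1)
  u_2 = (-1/9, 17/9, -2, 32/9)

Orthogonality check:
  u_2 · u_1 = 0 (should be 0)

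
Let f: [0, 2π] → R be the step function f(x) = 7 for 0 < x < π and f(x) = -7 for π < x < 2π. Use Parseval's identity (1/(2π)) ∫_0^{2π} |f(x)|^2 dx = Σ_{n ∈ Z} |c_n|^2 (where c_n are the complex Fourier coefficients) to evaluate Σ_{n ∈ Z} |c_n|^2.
Σ |c_n|^2 = 49

Parseval equates the L^2 energy of f (normalised by 1/(2π)) with the ℓ^2 sum of its Fourier coefficients: (1/(2π)) ∫_0^{2π} |f|^2 = Σ |c_n|^2.
Compute the left side: (1/(2π)) [∫_0^π 7^2 dx + ∫_π^{2π} (-7)^2 dx] = (1/(2π)) · (49π + 49π) = (49 + 49)/2 = 49.
So Σ_{n ∈ Z} |c_n|^2 = 49.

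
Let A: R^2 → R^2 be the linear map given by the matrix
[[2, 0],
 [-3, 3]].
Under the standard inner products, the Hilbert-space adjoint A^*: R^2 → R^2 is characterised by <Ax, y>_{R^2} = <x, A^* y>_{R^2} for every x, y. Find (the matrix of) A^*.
A^* = A^T =
[[2, -3],
 [0, 3]]

For real matrices with standard dot products, the defining identity <Ax, y> = <x, A^* y> gives (Ax)^T y = x^T (A^*) y, i.e. x^T A^T y = x^T (A^*) y. Since this holds for all x, y, we must have A^* = A^T. Therefore
A^* =
[[2, -3],
 [0, 3]].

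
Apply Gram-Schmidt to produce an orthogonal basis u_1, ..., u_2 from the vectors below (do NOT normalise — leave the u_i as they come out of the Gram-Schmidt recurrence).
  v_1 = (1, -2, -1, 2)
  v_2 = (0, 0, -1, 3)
Orthogonal basis:
  u_1 = (1, -2, -1, 2)
  u_2 = (-7/10, 7/5, -3/10, 8/5)

Apply the Gram-Schmidt recurrence
  u_1 = v_1
  u_i = v_i − Σ_{j<i} ((v_i · u_j) / (u_j · u_j)) · u_j.

Step by step this gives:
  u_1 = (1, -2, -1, 2)
  u_2 = (-7/10, 7/5, -3/10, 8/5)

Orthogonality check:
  u_2 · u_1 = 0 (should be 0)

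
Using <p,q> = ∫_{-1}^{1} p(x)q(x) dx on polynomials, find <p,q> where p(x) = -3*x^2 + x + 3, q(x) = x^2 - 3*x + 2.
<p,q> = 34/5

Expand the product: p(x)·q(x) = -3*x^4 + 10*x^3 - 6*x^2 - 7*x + 6.
∫_{-1}^{1} of each monomial x^k gives [2/(k+1) if k even, 0 if k odd]. Integrating term-by-term (or equivalently evaluating the antiderivative F(x) = -3*x^5/5 + 5*x^4/2 - 2*x^3 - 7*x^2/2 + 6*x at the endpoints):
  F(1) − F(−1) = 12/5 − (-22/5) = 34/5.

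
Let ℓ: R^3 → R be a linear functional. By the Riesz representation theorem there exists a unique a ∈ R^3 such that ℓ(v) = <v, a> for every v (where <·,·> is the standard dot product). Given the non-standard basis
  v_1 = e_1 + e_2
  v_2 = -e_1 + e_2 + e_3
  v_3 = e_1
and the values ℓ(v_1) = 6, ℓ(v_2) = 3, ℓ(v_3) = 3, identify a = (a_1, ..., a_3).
a = (3, 3, 3)

Write a = (a_1, ..., a_3) in the standard basis. For each basis vector v_i, ℓ(v_i) = <v_i, a> is a linear equation in the a_j's. Collect the n equations into a matrix system V a = ℓ, where row i of V is v_i (expressed in the standard basis). Since V is invertible (lower-triangular with 1s on the diagonal, up to permutation), solve by back-substitution:
  V =
[[1, 1, 0],
 [-1, 1, 1],
 [1, 0, 0]]
  V a = (6, 3, 3)
Solving gives a = (3, 3, 3).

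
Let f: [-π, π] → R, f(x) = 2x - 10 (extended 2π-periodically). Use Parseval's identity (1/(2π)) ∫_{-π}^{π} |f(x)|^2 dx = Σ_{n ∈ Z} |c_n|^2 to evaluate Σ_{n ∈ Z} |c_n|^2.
Σ |c_n|^2 = 4π^2/3 + 100

Expand and integrate term by term over [-π, π]:
  ∫ (2x)^2 dx = 4·(2π^3/3); ∫ 2·2·(-10)·x dx = 0 (odd integrand); ∫ (-10)^2 dx = 100·2π.
So (1/(2π)) ∫_{-π}^{π} (2x - 10)^2 dx = 4π^2/3 + 100 = 4π^2/3 + 100.
Parseval ⇒ Σ |c_n|^2 = 4π^2/3 + 100.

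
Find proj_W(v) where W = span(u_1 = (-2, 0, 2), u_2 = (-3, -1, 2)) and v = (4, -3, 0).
proj_W(v) = (5/3, -2/3, -7/3)

Set up U = [u_1 | ... | u_2] ∈ R^(3×2). The projector onto W = col(U) is P = U (U^T U)^(-1) U^T.
Compute U^T U =
  [8, 10]
  [10, 14],
and U^T v = (-8, -9).
Solve U^T U · c = U^T v for the coefficients: c = (-11/6, 2/3). The projection is proj_W(v) = U c.
Check: (v - proj_W(v)) · u_1 = 0  (should be 0).
Check: (v - proj_W(v)) · u_2 = 0  (should be 0).
Result: proj_W(v) = (5/3, -2/3, -7/3).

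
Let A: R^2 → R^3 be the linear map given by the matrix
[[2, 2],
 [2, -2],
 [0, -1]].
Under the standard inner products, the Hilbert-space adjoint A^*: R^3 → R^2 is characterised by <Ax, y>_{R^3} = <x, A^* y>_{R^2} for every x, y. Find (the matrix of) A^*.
A^* = A^T =
[[2, 2, 0],
 [2, -2, -1]]

For real matrices with standard dot products, the defining identity <Ax, y> = <x, A^* y> gives (Ax)^T y = x^T (A^*) y, i.e. x^T A^T y = x^T (A^*) y. Since this holds for all x, y, we must have A^* = A^T. Therefore
A^* =
[[2, 2, 0],
 [2, -2, -1]].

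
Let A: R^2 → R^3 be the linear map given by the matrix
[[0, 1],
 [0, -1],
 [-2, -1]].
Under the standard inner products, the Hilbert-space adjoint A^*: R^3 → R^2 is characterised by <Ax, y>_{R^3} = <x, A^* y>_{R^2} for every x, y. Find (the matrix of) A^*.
A^* = A^T =
[[0, 0, -2],
 [1, -1, -1]]

For real matrices with standard dot products, the defining identity <Ax, y> = <x, A^* y> gives (Ax)^T y = x^T (A^*) y, i.e. x^T A^T y = x^T (A^*) y. Since this holds for all x, y, we must have A^* = A^T. Therefore
A^* =
[[0, 0, -2],
 [1, -1, -1]].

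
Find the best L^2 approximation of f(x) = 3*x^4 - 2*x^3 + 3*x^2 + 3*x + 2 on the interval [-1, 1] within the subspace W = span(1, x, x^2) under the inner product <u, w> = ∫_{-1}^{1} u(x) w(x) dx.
g(x) = 39*x^2/7 + 9*x/5 + 61/35

The best approximation g ∈ W is the orthogonal projection of f onto W. Writing g = a_0 + a_1 x + a_2 x^2, the coefficients solve the normal equations G · a = b where
  G_{ij} = <φ_i, φ_j> and b_i = <f, φ_i>, with φ_0 = 1, φ_1 = x, φ_2 = x^2.
G =
  [2, 0, 2/3]
  [0, 2/3, 0]
  [2/3, 0, 2/5],
b = (36/5, 6/5, 356/105).
Solving gives a_0 = 61/35, a_1 = 9/5, a_2 = 39/7, so
  g(x) = 39*x^2/7 + 9*x/5 + 61/35.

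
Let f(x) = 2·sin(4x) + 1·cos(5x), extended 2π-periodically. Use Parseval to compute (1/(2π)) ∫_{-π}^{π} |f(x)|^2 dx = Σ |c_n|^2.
Σ |c_n|^2 = 5/2

Expand |f|^2 and use orthogonality of {sin(nx), cos(mx)} on [-π, π]:
  ∫_{-π}^{π} sin(nx)^2 dx = π, ∫ cos(mx)^2 dx = π, and cross terms integrate to 0.
So ∫_{-π}^{π} f(x)^2 dx = 2^2 · π + 1^2 · π = (4 + 1)π.
Divide by 2π: (4 + 1)/2 = 5/2.
By Parseval, this equals Σ |c_n|^2.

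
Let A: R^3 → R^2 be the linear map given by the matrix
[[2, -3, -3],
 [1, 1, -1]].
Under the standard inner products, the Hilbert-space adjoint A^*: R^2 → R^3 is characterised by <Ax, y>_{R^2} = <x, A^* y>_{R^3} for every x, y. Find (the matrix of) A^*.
A^* = A^T =
[[2, 1],
 [-3, 1],
 [-3, -1]]

For real matrices with standard dot products, the defining identity <Ax, y> = <x, A^* y> gives (Ax)^T y = x^T (A^*) y, i.e. x^T A^T y = x^T (A^*) y. Since this holds for all x, y, we must have A^* = A^T. Therefore
A^* =
[[2, 1],
 [-3, 1],
 [-3, -1]].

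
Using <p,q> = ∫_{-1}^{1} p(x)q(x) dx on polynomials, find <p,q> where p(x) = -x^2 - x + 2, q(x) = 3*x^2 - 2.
<p,q> = -58/15

Expand the product: p(x)·q(x) = -3*x^4 - 3*x^3 + 8*x^2 + 2*x - 4.
∫_{-1}^{1} of each monomial x^k gives [2/(k+1) if k even, 0 if k odd]. Integrating term-by-term (or equivalently evaluating the antiderivative F(x) = -3*x^5/5 - 3*x^4/4 + 8*x^3/3 + x^2 - 4*x at the endpoints):
  F(1) − F(−1) = -101/60 − (131/60) = -58/15.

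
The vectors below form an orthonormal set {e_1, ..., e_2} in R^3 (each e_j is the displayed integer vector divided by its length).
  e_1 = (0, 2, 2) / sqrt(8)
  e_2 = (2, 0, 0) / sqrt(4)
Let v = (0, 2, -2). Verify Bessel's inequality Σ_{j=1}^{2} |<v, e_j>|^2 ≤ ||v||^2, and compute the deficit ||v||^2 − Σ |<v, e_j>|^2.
Σ |<v, e_j>|^2 = 0; ||v||^2 = 8; deficit = 8

Write each e_j = u_j / sqrt(<u_j, u_j>) where u_j is the displayed integer vector. Then <v, e_j> = <v, u_j> / sqrt(<u_j, u_j>), so |<v, e_j>|^2 = <v, u_j>^2 / <u_j, u_j>.
Coefficients: <v, e_1> = 0/sqrt(8), <v, e_2> = 0/sqrt(4).
Square and sum: Σ |<v, e_j>|^2 = 0.
Compute ||v||^2 = v·v = 8.
Deficit = 8 − 0 = 8 ≥ 0, confirming Bessel's inequality. (The deficit equals ||v − Σ <v,e_j> e_j||^2, the squared distance from v to span{e_j}.)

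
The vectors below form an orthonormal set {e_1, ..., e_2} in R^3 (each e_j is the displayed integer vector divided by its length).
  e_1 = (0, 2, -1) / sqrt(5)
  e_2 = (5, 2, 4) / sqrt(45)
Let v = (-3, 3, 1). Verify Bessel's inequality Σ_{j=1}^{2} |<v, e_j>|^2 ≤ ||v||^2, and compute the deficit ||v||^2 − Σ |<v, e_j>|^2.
Σ |<v, e_j>|^2 = 50/9; ||v||^2 = 19; deficit = 121/9

Write each e_j = u_j / sqrt(<u_j, u_j>) where u_j is the displayed integer vector. Then <v, e_j> = <v, u_j> / sqrt(<u_j, u_j>), so |<v, e_j>|^2 = <v, u_j>^2 / <u_j, u_j>.
Coefficients: <v, e_1> = 5/sqrt(5), <v, e_2> = -5/sqrt(45).
Square and sum: Σ |<v, e_j>|^2 = 50/9.
Compute ||v||^2 = v·v = 19.
Deficit = 19 − 50/9 = 121/9 ≥ 0, confirming Bessel's inequality. (The deficit equals ||v − Σ <v,e_j> e_j||^2, the squared distance from v to span{e_j}.)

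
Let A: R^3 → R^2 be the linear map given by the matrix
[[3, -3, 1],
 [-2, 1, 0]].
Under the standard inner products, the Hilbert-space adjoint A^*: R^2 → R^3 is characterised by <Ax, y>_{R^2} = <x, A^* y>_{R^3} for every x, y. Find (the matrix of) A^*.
A^* = A^T =
[[3, -2],
 [-3, 1],
 [1, 0]]

For real matrices with standard dot products, the defining identity <Ax, y> = <x, A^* y> gives (Ax)^T y = x^T (A^*) y, i.e. x^T A^T y = x^T (A^*) y. Since this holds for all x, y, we must have A^* = A^T. Therefore
A^* =
[[3, -2],
 [-3, 1],
 [1, 0]].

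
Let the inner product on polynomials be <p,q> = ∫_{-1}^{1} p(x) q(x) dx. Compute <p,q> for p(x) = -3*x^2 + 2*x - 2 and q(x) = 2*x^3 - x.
<p,q> = 4/15

Expand the product: p(x)·q(x) = -6*x^5 + 4*x^4 - x^3 - 2*x^2 + 2*x.
∫_{-1}^{1} of each monomial x^k gives [2/(k+1) if k even, 0 if k odd]. Integrating term-by-term (or equivalently evaluating the antiderivative F(x) = -x^6 + 4*x^5/5 - x^4/4 - 2*x^3/3 + x^2 at the endpoints):
  F(1) − F(−1) = -7/60 − (-23/60) = 4/15.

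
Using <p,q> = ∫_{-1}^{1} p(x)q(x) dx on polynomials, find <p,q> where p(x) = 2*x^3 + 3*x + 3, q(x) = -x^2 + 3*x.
<p,q> = 32/5

Expand the product: p(x)·q(x) = -2*x^5 + 6*x^4 - 3*x^3 + 6*x^2 + 9*x.
∫_{-1}^{1} of each monomial x^k gives [2/(k+1) if k even, 0 if k odd]. Integrating term-by-term (or equivalently evaluating the antiderivative F(x) = -x^6/3 + 6*x^5/5 - 3*x^4/4 + 2*x^3 + 9*x^2/2 at the endpoints):
  F(1) − F(−1) = 397/60 − (13/60) = 32/5.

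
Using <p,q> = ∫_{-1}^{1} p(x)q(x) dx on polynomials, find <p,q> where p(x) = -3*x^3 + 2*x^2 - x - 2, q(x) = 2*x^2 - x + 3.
<p,q> = -36/5

Expand the product: p(x)·q(x) = -6*x^5 + 7*x^4 - 13*x^3 + 3*x^2 - x - 6.
∫_{-1}^{1} of each monomial x^k gives [2/(k+1) if k even, 0 if k odd]. Integrating term-by-term (or equivalently evaluating the antiderivative F(x) = -x^6 + 7*x^5/5 - 13*x^4/4 + x^3 - x^2/2 - 6*x at the endpoints):
  F(1) − F(−1) = -167/20 − (-23/20) = -36/5.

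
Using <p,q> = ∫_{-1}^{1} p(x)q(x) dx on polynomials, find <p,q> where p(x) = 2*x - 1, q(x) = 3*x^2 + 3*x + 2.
<p,q> = -2

Expand the product: p(x)·q(x) = 6*x^3 + 3*x^2 + x - 2.
∫_{-1}^{1} of each monomial x^k gives [2/(k+1) if k even, 0 if k odd]. Integrating term-by-term (or equivalently evaluating the antiderivative F(x) = 3*x^4/2 + x^3 + x^2/2 - 2*x at the endpoints):
  F(1) − F(−1) = 1 − (3) = -2.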